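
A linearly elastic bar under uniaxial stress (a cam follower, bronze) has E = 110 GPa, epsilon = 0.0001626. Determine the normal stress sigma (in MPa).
Model: a linearly elastic bar under uniaxial stress, so sigma = E·epsilon.
Convert to SI units:
  E = 110 GPa = 1.1 × 10¹¹ Pa
Substitute:
  sigma = (1.1 × 10¹¹) × 0.0001626
  sigma = 1.789 × 10⁷ Pa
Convert: sigma = 1.789 × 10⁷ Pa = 17.89 MPa
Final answer: sigma = 17.89 MPa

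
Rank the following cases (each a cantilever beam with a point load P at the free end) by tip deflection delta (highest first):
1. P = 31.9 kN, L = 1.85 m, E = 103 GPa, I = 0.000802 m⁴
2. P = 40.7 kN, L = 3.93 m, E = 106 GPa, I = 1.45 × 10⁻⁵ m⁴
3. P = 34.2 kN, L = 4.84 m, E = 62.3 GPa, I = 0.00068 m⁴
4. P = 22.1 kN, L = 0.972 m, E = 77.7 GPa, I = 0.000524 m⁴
Model: a cantilever beam with a point load P at the free end, so delta = (P·L^3) / (3·E·I) (SI units).
  Case 1: delta = (31900 × 1.85^3) / (3 × (1.03 × 10¹¹) × 0.000802) = 0.000815 m = 0.815 mm
  Case 2: delta = (40700 × 3.93^3) / (3 × (1.06 × 10¹¹) × (1.45 × 10⁻⁵)) = 0.5358 m = 535.8 mm
  Case 3: delta = (34200 × 4.84^3) / (3 × (6.23 × 10¹⁰) × 0.00068) = 0.03051 m = 30.51 mm
  Case 4: delta = (22100 × 0.972^3) / (3 × (7.77 × 10¹⁰) × 0.000524) = 0.0001662 m = 0.1662 mm
Ordering: 535.8 mm (case 2) > 30.51 mm (case 3) > 0.815 mm (case 1) > 0.1662 mm (case 4)
Final answer: 2, 3, 1, 4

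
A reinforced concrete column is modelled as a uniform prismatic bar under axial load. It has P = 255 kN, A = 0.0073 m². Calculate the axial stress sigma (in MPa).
Model: a uniform prismatic bar under axial load, so sigma = P / A.
Convert to SI units:
  P = 255 kN = 255000 N
Substitute:
  sigma = 255000 / 0.0073
  sigma = 3.493 × 10⁷ Pa
Convert: sigma = 3.493 × 10⁷ Pa = 34.93 MPa
Final answer: sigma = 34.93 MPa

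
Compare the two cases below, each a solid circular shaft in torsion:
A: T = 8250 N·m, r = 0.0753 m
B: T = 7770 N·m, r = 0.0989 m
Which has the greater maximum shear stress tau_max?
Model: a solid circular shaft in torsion, so tau_max = (2·T) / (π·r^3) (SI units).
  A: tau_max = (2 × 8250) / (π × 0.0753^3) = 1.23 × 10⁷ Pa = 12.3 MPa
  B: tau_max = (2 × 7770) / (π × 0.0989^3) = 5.113 × 10⁶ Pa = 5.113 MPa
12.3 MPa > 5.113 MPa, so A is larger.
Final answer: A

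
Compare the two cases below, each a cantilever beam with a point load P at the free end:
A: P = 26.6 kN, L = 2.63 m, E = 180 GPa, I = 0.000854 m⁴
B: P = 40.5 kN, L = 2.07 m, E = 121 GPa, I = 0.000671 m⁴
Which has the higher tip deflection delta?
Model: a cantilever beam with a point load P at the free end, so delta = (P·L^3) / (3·E·I) (SI units).
  A: delta = (26600 × 2.63^3) / (3 × (1.8 × 10¹¹) × 0.000854) = 0.001049 m = 1.049 mm
  B: delta = (40500 × 2.07^3) / (3 × (1.21 × 10¹¹) × 0.000671) = 0.001475 m = 1.475 mm
1.475 mm > 1.049 mm, so B is larger.
Final answer: B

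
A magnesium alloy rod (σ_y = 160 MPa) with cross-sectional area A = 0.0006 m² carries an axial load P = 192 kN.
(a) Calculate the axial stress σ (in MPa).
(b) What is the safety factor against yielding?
(a) Axial stress σ = P/A. Convert P = 192 kN = 192000 N.
  σ = 192000 / 0.0006 = 3.2 × 10⁸ Pa = 320 MPa
(b) Safety factor SF = σ_y/σ = 160 / 320 = 0.5
Final answer: (a) σ = 320 MPa, (b) SF = 0.5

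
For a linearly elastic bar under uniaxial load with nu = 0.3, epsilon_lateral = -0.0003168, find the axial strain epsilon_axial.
Model: a linearly elastic bar under uniaxial load, so epsilon_lateral = -nu·epsilon_axial.
Solve for epsilon_axial: epsilon_axial = -epsilon_lateral / nu.
Substitute:
  epsilon_axial = -(-0.0003168) / 0.3
  epsilon_axial = 0.001056
Final answer: epsilon_axial = 0.001056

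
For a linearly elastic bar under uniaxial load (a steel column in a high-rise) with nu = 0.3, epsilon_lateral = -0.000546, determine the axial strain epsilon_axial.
Model: a linearly elastic bar under uniaxial load, so epsilon_lateral = -nu·epsilon_axial.
Solve for epsilon_axial: epsilon_axial = -epsilon_lateral / nu.
Substitute:
  epsilon_axial = -(-0.000546) / 0.3
  epsilon_axial = 0.00182
Final answer: epsilon_axial = 0.00182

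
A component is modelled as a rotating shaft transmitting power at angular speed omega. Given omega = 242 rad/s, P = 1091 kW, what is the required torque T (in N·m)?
Model: a rotating shaft transmitting power at angular speed omega, so P = T·omega.
Solve for T: T = P / omega.
Convert to SI units:
  P = 1091 kW = 1.091 × 10⁶ W
Substitute:
  T = (1.091 × 10⁶) / 242
  T = 4508 N·m
Final answer: T = 4508 N·m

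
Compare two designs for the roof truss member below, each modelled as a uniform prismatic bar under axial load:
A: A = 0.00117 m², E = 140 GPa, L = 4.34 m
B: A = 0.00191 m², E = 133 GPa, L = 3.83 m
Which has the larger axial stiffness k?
Model: a uniform prismatic bar under axial load, so k = (A·E) / L (SI units).
  A: k = (0.00117 × (1.4 × 10¹¹)) / 4.34 = 3.774 × 10⁷ N/m = 37.74 MN/m
  B: k = (0.00191 × (1.33 × 10¹¹)) / 3.83 = 6.633 × 10⁷ N/m = 66.33 MN/m
66.33 MN/m > 37.74 MN/m, so B is larger.
Final answer: B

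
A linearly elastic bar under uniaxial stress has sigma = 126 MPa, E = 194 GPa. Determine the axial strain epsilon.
Model: a linearly elastic bar under uniaxial stress, so epsilon = sigma / E.
Convert to SI units:
  sigma = 126 MPa = 1.26 × 10⁸ Pa
  E = 194 GPa = 1.94 × 10¹¹ Pa
Substitute:
  epsilon = (1.26 × 10⁸) / (1.94 × 10¹¹)
  epsilon = 0.0006495
Final answer: epsilon = 0.0006495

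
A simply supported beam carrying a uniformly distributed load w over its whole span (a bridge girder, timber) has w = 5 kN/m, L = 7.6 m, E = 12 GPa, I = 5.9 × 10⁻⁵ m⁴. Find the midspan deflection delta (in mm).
Model: a simply supported beam carrying a uniformly distributed load w over its whole span, so delta = (5·w·L^4) / (384·E·I).
Convert to SI units:
  w = 5 kN/m = 5000 N/m
  E = 12 GPa = 1.2 × 10¹⁰ Pa
Substitute:
  delta = (5 × 5000 × 7.6^4) / (384 × (1.2 × 10¹⁰) × (5.9 × 10⁻⁵))
  delta = 0.3068 m
Convert: delta = 0.3068 m = 306.8 mm
Final answer: delta = 306.8 mm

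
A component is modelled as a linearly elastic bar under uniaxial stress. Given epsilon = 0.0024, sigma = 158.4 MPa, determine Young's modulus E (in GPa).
Model: a linearly elastic bar under uniaxial stress, so sigma = E·epsilon.
Solve for E: E = sigma / epsilon.
Convert to SI units:
  sigma = 158.4 MPa = 1.584 × 10⁸ Pa
Substitute:
  E = (1.584 × 10⁸) / 0.0024
  E = 6.6 × 10¹⁰ Pa
Convert: E = 6.6 × 10¹⁰ Pa = 66 GPa
Final answer: E = 66 GPa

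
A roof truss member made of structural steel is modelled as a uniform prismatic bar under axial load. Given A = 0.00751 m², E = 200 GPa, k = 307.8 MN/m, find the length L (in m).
Model: a uniform prismatic bar under axial load, so k = (A·E) / L.
Solve for L: L = (A·E) / k.
Convert to SI units:
  E = 200 GPa = 2 × 10¹¹ Pa
  k = 307.8 MN/m = 3.078 × 10⁸ N/m
Substitute:
  L = (0.00751 × (2 × 10¹¹)) / (3.078 × 10⁸)
  L = 4.88 m
Final answer: L = 4.88 m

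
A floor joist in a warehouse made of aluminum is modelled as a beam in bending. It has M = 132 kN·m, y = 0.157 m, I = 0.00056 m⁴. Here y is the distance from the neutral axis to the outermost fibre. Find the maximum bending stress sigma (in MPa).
Model: a beam in bending, so sigma = (M·y) / I.
Convert to SI units:
  M = 132 kN·m = 132000 N·m
Substitute:
  sigma = (132000 × 0.157) / 0.00056
  sigma = 3.701 × 10⁷ Pa
Convert: sigma = 3.701 × 10⁷ Pa = 37.01 MPa
Final answer: sigma = 37.01 MPa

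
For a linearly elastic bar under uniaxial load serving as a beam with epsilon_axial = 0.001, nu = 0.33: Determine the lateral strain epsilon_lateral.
Model: a linearly elastic bar under uniaxial load, so epsilon_lateral = -nu·epsilon_axial.
Substitute:
  epsilon_lateral = -(0.33 × 0.001)
  epsilon_lateral = -0.00033
Final answer: epsilon_lateral = -0.00033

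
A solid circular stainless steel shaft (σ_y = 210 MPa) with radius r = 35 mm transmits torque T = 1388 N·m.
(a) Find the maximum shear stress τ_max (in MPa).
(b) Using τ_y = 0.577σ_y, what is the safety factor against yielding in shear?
(a) For a solid circular shaft, τ_max = T·r/J with J = π·r^4/2, i.e. τ_max = 2·T / (π·r^3). Convert r = 35 mm = 0.035 m.
  τ_max = (2 × 1388) / (π × 0.035^3) = 2.061 × 10⁷ Pa = 20.61 MPa
(b) τ_y = 0.577 × 210 = 121.17 MPa
  SF = τ_y/τ_max = 121.17 / 20.61 = 5.879
Final answer: (a) τ_max = 20.61 MPa, (b) SF = 5.879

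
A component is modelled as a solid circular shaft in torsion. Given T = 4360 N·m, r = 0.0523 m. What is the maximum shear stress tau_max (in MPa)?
Model: a solid circular shaft in torsion, so tau_max = (2·T) / (π·r^3).
Substitute:
  tau_max = (2 × 4360) / (π × 0.0523^3)
  tau_max = 1.94 × 10⁷ Pa
Convert: tau_max = 1.94 × 10⁷ Pa = 19.4 MPa
Final answer: tau_max = 19.4 MPa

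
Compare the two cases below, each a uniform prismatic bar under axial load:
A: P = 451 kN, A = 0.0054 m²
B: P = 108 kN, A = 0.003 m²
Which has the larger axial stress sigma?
Model: a uniform prismatic bar under axial load, so sigma = P / A (SI units).
  A: sigma = 451000 / 0.0054 = 8.352 × 10⁷ Pa = 83.52 MPa
  B: sigma = 108000 / 0.003 = 3.6 × 10⁷ Pa = 36 MPa
83.52 MPa > 36 MPa, so A is larger.
Final answer: A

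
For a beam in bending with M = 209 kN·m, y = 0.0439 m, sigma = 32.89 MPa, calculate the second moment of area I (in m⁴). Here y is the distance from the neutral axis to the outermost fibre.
Model: a beam in bending, so sigma = (M·y) / I.
Solve for I: I = (M·y) / sigma.
Convert to SI units:
  M = 209 kN·m = 209000 N·m
  sigma = 32.89 MPa = 3.289 × 10⁷ Pa
Substitute:
  I = (209000 × 0.0439) / (3.289 × 10⁷)
  I = 0.000279 m⁴
Final answer: I = 0.000279 m⁴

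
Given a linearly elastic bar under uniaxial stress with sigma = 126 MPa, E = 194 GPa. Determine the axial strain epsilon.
Model: a linearly elastic bar under uniaxial stress, so epsilon = sigma / E.
Convert to SI units:
  sigma = 126 MPa = 1.26 × 10⁸ Pa
  E = 194 GPa = 1.94 × 10¹¹ Pa
Substitute:
  epsilon = (1.26 × 10⁸) / (1.94 × 10¹¹)
  epsilon = 0.0006495
Final answer: epsilon = 0.0006495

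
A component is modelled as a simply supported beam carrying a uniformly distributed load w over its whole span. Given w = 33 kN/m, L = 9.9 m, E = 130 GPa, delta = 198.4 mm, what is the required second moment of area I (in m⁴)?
Model: a simply supported beam carrying a uniformly distributed load w over its whole span, so delta = (5·w·L^4) / (384·E·I).
Solve for I: I = (5·w·L^4) / (384·delta·E).
Convert to SI units:
  w = 33 kN/m = 33000 N/m
  E = 130 GPa = 1.3 × 10¹¹ Pa
  delta = 198.4 mm = 0.1984 m
Substitute:
  I = (5 × 33000 × 9.9^4) / (384 × 0.1984 × (1.3 × 10¹¹))
  I = 0.00016 m⁴
Final answer: I = 0.00016 m⁴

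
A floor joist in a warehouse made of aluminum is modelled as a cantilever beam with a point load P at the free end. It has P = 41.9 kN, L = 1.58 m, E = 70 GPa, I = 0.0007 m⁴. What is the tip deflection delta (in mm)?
Model: a cantilever beam with a point load P at the free end, so delta = (P·L^3) / (3·E·I).
Convert to SI units:
  P = 41.9 kN = 41900 N
  E = 70 GPa = 7 × 10¹⁰ Pa
Substitute:
  delta = (41900 × 1.58^3) / (3 × (7 × 10¹⁰) × 0.0007)
  delta = 0.001124 m
Convert: delta = 0.001124 m = 1.124 mm
Final answer: delta = 1.124 mm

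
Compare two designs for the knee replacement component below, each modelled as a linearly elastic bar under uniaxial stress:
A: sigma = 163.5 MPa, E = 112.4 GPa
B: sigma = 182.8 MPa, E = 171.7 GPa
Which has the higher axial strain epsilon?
Model: a linearly elastic bar under uniaxial stress, so epsilon = sigma / E (SI units).
  A: epsilon = (1.635 × 10⁸) / (1.124 × 10¹¹) = 0.001455
  B: epsilon = (1.828 × 10⁸) / (1.717 × 10¹¹) = 0.001065
0.001455 > 0.001065, so A is larger.
Final answer: A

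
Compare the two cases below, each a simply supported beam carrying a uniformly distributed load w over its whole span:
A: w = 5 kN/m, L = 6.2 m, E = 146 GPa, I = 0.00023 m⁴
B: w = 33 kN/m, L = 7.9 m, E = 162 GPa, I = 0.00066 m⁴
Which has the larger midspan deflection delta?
Model: a simply supported beam carrying a uniformly distributed load w over its whole span, so delta = (5·w·L^4) / (384·E·I) (SI units).
  A: delta = (5 × 5000 × 6.2^4) / (384 × (1.46 × 10¹¹) × 0.00023) = 0.002865 m = 2.865 mm
  B: delta = (5 × 33000 × 7.9^4) / (384 × (1.62 × 10¹¹) × 0.00066) = 0.01565 m = 15.65 mm
15.65 mm > 2.865 mm, so B is larger.
Final answer: B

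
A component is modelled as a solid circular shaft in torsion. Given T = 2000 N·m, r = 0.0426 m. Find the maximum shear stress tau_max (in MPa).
Model: a solid circular shaft in torsion, so tau_max = (2·T) / (π·r^3).
Substitute:
  tau_max = (2 × 2000) / (π × 0.0426^3)
  tau_max = 1.647 × 10⁷ Pa
Convert: tau_max = 1.647 × 10⁷ Pa = 16.47 MPa
Final answer: tau_max = 16.47 MPa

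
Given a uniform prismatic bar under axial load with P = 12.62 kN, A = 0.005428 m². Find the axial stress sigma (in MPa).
Model: a uniform prismatic bar under axial load, so sigma = P / A.
Convert to SI units:
  P = 12.62 kN = 12620 N
Substitute:
  sigma = 12620 / 0.005428
  sigma = 2.325 × 10⁶ Pa
Convert: sigma = 2.325 × 10⁶ Pa = 2.325 MPa
Final answer: sigma = 2.325 MPa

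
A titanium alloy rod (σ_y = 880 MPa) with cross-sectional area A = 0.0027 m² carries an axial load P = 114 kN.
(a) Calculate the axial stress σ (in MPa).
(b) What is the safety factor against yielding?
(a) Axial stress σ = P/A. Convert P = 114 kN = 114000 N.
  σ = 114000 / 0.0027 = 4.222 × 10⁷ Pa = 42.22 MPa
(b) Safety factor SF = σ_y/σ = 880 / 42.22 = 20.84
Final answer: (a) σ = 42.22 MPa, (b) SF = 20.84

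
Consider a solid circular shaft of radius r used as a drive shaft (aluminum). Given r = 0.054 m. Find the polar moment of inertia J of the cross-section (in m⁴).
Model: a solid circular shaft of radius r, so J = (π·r^4) / 2.
Substitute:
  J = (π × 0.054^4) / 2
  J = 1.336 × 10⁻⁵ m⁴
Final answer: J = 1.336 × 10⁻⁵ m⁴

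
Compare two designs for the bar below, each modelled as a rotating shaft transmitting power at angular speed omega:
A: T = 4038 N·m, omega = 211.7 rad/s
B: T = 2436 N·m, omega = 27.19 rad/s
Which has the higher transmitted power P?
Model: a rotating shaft transmitting power at angular speed omega, so P = T·omega (SI units).
  A: P = 4038 × 211.7 = 854800 W = 854.8 kW
  B: P = 2436 × 27.19 = 66230 W = 66.23 kW
854.8 kW > 66.23 kW, so A is larger.
Final answer: A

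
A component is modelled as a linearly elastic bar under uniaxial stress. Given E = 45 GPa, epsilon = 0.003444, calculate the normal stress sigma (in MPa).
Model: a linearly elastic bar under uniaxial stress, so epsilon = sigma / E.
Solve for sigma: sigma = epsilon·E.
Convert to SI units:
  E = 45 GPa = 4.5 × 10¹⁰ Pa
Substitute:
  sigma = 0.003444 × (4.5 × 10¹⁰)
  sigma = 1.55 × 10⁸ Pa
Convert: sigma = 1.55 × 10⁸ Pa = 155 MPa
Final answer: sigma = 155 MPa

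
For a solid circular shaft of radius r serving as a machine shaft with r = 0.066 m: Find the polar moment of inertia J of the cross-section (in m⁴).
Model: a solid circular shaft of radius r, so J = (π·r^4) / 2.
Substitute:
  J = (π × 0.066^4) / 2
  J = 2.981 × 10⁻⁵ m⁴
Final answer: J = 2.981 × 10⁻⁵ m⁴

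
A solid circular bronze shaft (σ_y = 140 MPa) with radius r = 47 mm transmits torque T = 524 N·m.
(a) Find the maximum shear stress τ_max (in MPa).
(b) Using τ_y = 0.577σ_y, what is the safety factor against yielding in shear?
(a) For a solid circular shaft, τ_max = T·r/J with J = π·r^4/2, i.e. τ_max = 2·T / (π·r^3). Convert r = 47 mm = 0.047 m.
  τ_max = (2 × 524) / (π × 0.047^3) = 3.213 × 10⁶ Pa = 3.213 MPa
(b) τ_y = 0.577 × 140 = 80.78 MPa
  SF = τ_y/τ_max = 80.78 / 3.213 = 25.14
Final answer: (a) τ_max = 3.213 MPa, (b) SF = 25.14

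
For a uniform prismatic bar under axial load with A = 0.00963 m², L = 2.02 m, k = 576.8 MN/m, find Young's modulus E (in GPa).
Model: a uniform prismatic bar under axial load, so k = (A·E) / L.
Solve for E: E = (k·L) / A.
Convert to SI units:
  k = 576.8 MN/m = 5.768 × 10⁸ N/m
Substitute:
  E = ((5.768 × 10⁸) × 2.02) / 0.00963
  E = 1.21 × 10¹¹ Pa
Convert: E = 1.21 × 10¹¹ Pa = 121 GPa
Final answer: E = 121 GPa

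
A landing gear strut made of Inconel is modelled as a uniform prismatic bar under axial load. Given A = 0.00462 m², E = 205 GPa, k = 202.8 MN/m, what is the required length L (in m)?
Model: a uniform prismatic bar under axial load, so k = (A·E) / L.
Solve for L: L = (A·E) / k.
Convert to SI units:
  E = 205 GPa = 2.05 × 10¹¹ Pa
  k = 202.8 MN/m = 2.028 × 10⁸ N/m
Substitute:
  L = (0.00462 × (2.05 × 10¹¹)) / (2.028 × 10⁸)
  L = 4.67 m
Final answer: L = 4.67 m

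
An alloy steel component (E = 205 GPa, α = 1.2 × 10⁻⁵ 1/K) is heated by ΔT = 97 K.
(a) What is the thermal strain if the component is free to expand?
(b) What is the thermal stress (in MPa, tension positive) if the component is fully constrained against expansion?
(a) Free thermal strain ε_th = α·ΔT = (1.2 × 10⁻⁵) × 97 = 0.001164
(b) Fully constrained, the expansion is suppressed, so σ = -E·α·ΔT. Convert E = 205 GPa = 2.05 × 10¹¹ Pa.
  σ = -(2.05 × 10¹¹) × (1.2 × 10⁻⁵) × 97 = -2.386 × 10⁸ Pa = -238.6 MPa (compressive)
Final answer: (a) ε_th = 0.001164, (b) σ = -238.6 MPa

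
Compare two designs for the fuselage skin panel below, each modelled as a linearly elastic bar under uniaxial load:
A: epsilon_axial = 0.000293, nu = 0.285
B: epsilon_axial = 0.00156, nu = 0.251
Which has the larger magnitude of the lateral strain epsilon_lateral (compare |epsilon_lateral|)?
Model: a linearly elastic bar under uniaxial load, so epsilon_lateral = -nu·epsilon_axial (SI units).
  A: epsilon_lateral = -(0.285 × 0.000293) = -8.35 × 10⁻⁵
  B: epsilon_lateral = -(0.251 × 0.00156) = -0.0003916
|epsilon_lateral|: A = 8.35 × 10⁻⁵, B = 0.0003916, so B is larger in magnitude.
Final answer: B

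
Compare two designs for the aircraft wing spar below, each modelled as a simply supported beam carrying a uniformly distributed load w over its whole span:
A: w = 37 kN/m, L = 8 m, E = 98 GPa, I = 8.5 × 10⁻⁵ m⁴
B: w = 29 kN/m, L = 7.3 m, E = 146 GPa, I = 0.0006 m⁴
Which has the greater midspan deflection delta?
Model: a simply supported beam carrying a uniformly distributed load w over its whole span, so delta = (5·w·L^4) / (384·E·I) (SI units).
  A: delta = (5 × 37000 × 8^4) / (384 × (9.8 × 10¹⁰) × (8.5 × 10⁻⁵)) = 0.2369 m = 236.9 mm
  B: delta = (5 × 29000 × 7.3^4) / (384 × (1.46 × 10¹¹) × 0.0006) = 0.01224 m = 12.24 mm
236.9 mm > 12.24 mm, so A is larger.
Final answer: A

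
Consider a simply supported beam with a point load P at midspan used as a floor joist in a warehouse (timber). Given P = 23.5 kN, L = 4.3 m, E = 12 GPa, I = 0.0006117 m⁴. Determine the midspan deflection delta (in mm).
Model: a simply supported beam with a point load P at midspan, so delta = (P·L^3) / (48·E·I).
Convert to SI units:
  P = 23.5 kN = 23500 N
  E = 12 GPa = 1.2 × 10¹⁰ Pa
Substitute:
  delta = (23500 × 4.3^3) / (48 × (1.2 × 10¹⁰) × 0.0006117)
  delta = 0.005303 m
Convert: delta = 0.005303 m = 5.303 mm
Final answer: delta = 5.303 mm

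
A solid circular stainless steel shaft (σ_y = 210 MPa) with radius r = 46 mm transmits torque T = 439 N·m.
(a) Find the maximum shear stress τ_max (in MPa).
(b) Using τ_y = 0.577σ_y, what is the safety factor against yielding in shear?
(a) For a solid circular shaft, τ_max = T·r/J with J = π·r^4/2, i.e. τ_max = 2·T / (π·r^3). Convert r = 46 mm = 0.046 m.
  τ_max = (2 × 439) / (π × 0.046^3) = 2.871 × 10⁶ Pa = 2.871 MPa
(b) τ_y = 0.577 × 210 = 121.17 MPa
  SF = τ_y/τ_max = 121.17 / 2.871 = 42.2
Final answer: (a) τ_max = 2.871 MPa, (b) SF = 42.2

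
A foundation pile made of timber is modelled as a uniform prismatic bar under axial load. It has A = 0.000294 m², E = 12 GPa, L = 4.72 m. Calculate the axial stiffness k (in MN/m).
Model: a uniform prismatic bar under axial load, so k = (A·E) / L.
Convert to SI units:
  E = 12 GPa = 1.2 × 10¹⁰ Pa
Substitute:
  k = (0.000294 × (1.2 × 10¹⁰)) / 4.72
  k = 747500 N/m
Convert: k = 747500 N/m = 0.7475 MN/m
Final answer: k = 0.7475 MN/m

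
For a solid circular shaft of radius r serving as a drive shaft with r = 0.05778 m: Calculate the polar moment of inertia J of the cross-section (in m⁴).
Model: a solid circular shaft of radius r, so J = (π·r^4) / 2.
Substitute:
  J = (π × 0.05778^4) / 2
  J = 1.751 × 10⁻⁵ m⁴
Final answer: J = 1.751 × 10⁻⁵ m⁴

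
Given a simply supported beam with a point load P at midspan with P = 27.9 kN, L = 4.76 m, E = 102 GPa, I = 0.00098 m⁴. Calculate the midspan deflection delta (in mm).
Model: a simply supported beam with a point load P at midspan, so delta = (P·L^3) / (48·E·I).
Convert to SI units:
  P = 27.9 kN = 27900 N
  E = 102 GPa = 1.02 × 10¹¹ Pa
Substitute:
  delta = (27900 × 4.76^3) / (48 × (1.02 × 10¹¹) × 0.00098)
  delta = 0.0006271 m
Convert: delta = 0.0006271 m = 0.6271 mm
Final answer: delta = 0.6271 mm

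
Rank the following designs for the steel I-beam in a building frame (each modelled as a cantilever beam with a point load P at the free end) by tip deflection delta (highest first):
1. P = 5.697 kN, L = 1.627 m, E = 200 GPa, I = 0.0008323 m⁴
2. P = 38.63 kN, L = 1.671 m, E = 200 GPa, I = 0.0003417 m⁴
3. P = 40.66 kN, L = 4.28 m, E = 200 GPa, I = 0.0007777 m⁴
Model: a cantilever beam with a point load P at the free end, so delta = (P·L^3) / (3·E·I) (SI units).
  Case 1: delta = (5697 × 1.627^3) / (3 × (2 × 10¹¹) × 0.0008323) = 4.913 × 10⁻⁵ m = 0.04913 mm
  Case 2: delta = (38630 × 1.671^3) / (3 × (2 × 10¹¹) × 0.0003417) = 0.0008791 m = 0.8791 mm
  Case 3: delta = (40660 × 4.28^3) / (3 × (2 × 10¹¹) × 0.0007777) = 0.006832 m = 6.832 mm
Ordering: 6.832 mm (case 3) > 0.8791 mm (case 2) > 0.04913 mm (case 1)
Final answer: 3, 2, 1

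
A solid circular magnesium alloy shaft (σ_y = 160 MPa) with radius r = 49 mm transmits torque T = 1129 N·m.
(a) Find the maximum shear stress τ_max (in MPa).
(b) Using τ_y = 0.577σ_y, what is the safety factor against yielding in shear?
(a) For a solid circular shaft, τ_max = T·r/J with J = π·r^4/2, i.e. τ_max = 2·T / (π·r^3). Convert r = 49 mm = 0.049 m.
  τ_max = (2 × 1129) / (π × 0.049^3) = 6.109 × 10⁶ Pa = 6.109 MPa
(b) τ_y = 0.577 × 160 = 92.32 MPa
  SF = τ_y/τ_max = 92.32 / 6.109 = 15.11
Final answer: (a) τ_max = 6.109 MPa, (b) SF = 15.11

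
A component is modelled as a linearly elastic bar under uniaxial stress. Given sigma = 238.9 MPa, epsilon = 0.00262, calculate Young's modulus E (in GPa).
Model: a linearly elastic bar under uniaxial stress, so epsilon = sigma / E.
Solve for E: E = sigma / epsilon.
Convert to SI units:
  sigma = 238.9 MPa = 2.389 × 10⁸ Pa
Substitute:
  E = (2.389 × 10⁸) / 0.00262
  E = 9.118 × 10¹⁰ Pa
Convert: E = 9.118 × 10¹⁰ Pa = 91.18 GPa
Final answer: E = 91.18 GPa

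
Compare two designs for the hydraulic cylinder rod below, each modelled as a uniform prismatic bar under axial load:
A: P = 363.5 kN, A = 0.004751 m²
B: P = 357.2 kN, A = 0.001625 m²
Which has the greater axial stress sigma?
Model: a uniform prismatic bar under axial load, so sigma = P / A (SI units).
  A: sigma = 363500 / 0.004751 = 7.651 × 10⁷ Pa = 76.51 MPa
  B: sigma = 357200 / 0.001625 = 2.198 × 10⁸ Pa = 219.8 MPa
219.8 MPa > 76.51 MPa, so B is larger.
Final answer: B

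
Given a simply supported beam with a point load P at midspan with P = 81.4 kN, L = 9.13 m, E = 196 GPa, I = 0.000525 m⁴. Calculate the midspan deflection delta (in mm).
Model: a simply supported beam with a point load P at midspan, so delta = (P·L^3) / (48·E·I).
Convert to SI units:
  P = 81.4 kN = 81400 N
  E = 196 GPa = 1.96 × 10¹¹ Pa
Substitute:
  delta = (81400 × 9.13^3) / (48 × (1.96 × 10¹¹) × 0.000525)
  delta = 0.01254 m
Convert: delta = 0.01254 m = 12.54 mm
Final answer: delta = 12.54 mm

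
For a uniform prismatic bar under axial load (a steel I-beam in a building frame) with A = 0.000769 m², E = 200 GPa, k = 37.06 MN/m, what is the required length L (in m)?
Model: a uniform prismatic bar under axial load, so k = (A·E) / L.
Solve for L: L = (A·E) / k.
Convert to SI units:
  E = 200 GPa = 2 × 10¹¹ Pa
  k = 37.06 MN/m = 3.706 × 10⁷ N/m
Substitute:
  L = (0.000769 × (2 × 10¹¹)) / (3.706 × 10⁷)
  L = 4.15 m
Final answer: L = 4.15 m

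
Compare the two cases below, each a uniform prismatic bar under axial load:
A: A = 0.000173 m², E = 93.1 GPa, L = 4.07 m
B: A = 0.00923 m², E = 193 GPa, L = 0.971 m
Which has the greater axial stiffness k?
Model: a uniform prismatic bar under axial load, so k = (A·E) / L (SI units).
  A: k = (0.000173 × (9.31 × 10¹⁰)) / 4.07 = 3.957 × 10⁶ N/m = 3.957 MN/m
  B: k = (0.00923 × (1.93 × 10¹¹)) / 0.971 = 1.835 × 10⁹ N/m = 1835 MN/m
1835 MN/m > 3.957 MN/m, so B is larger.
Final answer: B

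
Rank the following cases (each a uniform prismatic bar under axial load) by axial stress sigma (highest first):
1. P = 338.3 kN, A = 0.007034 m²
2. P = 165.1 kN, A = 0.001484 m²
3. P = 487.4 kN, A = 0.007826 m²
Model: a uniform prismatic bar under axial load, so sigma = P / A (SI units).
  Case 1: sigma = 338300 / 0.007034 = 4.809 × 10⁷ Pa = 48.09 MPa
  Case 2: sigma = 165100 / 0.001484 = 1.113 × 10⁸ Pa = 111.3 MPa
  Case 3: sigma = 487400 / 0.007826 = 6.228 × 10⁷ Pa = 62.28 MPa
Ordering: 111.3 MPa (case 2) > 62.28 MPa (case 3) > 48.09 MPa (case 1)
Final answer: 2, 3, 1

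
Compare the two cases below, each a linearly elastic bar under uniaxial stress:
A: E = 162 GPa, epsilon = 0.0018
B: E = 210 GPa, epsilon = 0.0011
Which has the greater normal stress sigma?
Model: a linearly elastic bar under uniaxial stress, so sigma = E·epsilon (SI units).
  A: sigma = (1.62 × 10¹¹) × 0.0018 = 2.916 × 10⁸ Pa = 291.6 MPa
  B: sigma = (2.1 × 10¹¹) × 0.0011 = 2.31 × 10⁸ Pa = 231 MPa
291.6 MPa > 231 MPa, so A is larger.
Final answer: A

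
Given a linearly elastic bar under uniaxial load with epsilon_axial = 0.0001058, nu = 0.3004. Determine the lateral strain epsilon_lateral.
Model: a linearly elastic bar under uniaxial load, so epsilon_lateral = -nu·epsilon_axial.
Substitute:
  epsilon_lateral = -(0.3004 × 0.0001058)
  epsilon_lateral = -3.178 × 10⁻⁵
Final answer: epsilon_lateral = -3.178 × 10⁻⁵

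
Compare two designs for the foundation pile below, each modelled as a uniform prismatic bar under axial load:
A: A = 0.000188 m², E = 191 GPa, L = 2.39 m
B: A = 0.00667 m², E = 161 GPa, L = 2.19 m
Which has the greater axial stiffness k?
Model: a uniform prismatic bar under axial load, so k = (A·E) / L (SI units).
  A: k = (0.000188 × (1.91 × 10¹¹)) / 2.39 = 1.502 × 10⁷ N/m = 15.02 MN/m
  B: k = (0.00667 × (1.61 × 10¹¹)) / 2.19 = 4.904 × 10⁸ N/m = 490.4 MN/m
490.4 MN/m > 15.02 MN/m, so B is larger.
Final answer: B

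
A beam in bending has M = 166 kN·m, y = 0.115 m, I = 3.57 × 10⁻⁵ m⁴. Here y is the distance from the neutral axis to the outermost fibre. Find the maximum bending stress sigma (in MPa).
Model: a beam in bending, so sigma = (M·y) / I.
Convert to SI units:
  M = 166 kN·m = 166000 N·m
Substitute:
  sigma = (166000 × 0.115) / (3.57 × 10⁻⁵)
  sigma = 5.347 × 10⁸ Pa
Convert: sigma = 5.347 × 10⁸ Pa = 534.7 MPa
Final answer: sigma = 534.7 MPa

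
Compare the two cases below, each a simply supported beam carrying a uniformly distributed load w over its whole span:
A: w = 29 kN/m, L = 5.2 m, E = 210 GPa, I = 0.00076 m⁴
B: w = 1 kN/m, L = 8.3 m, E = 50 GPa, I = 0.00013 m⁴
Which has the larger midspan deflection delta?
Model: a simply supported beam carrying a uniformly distributed load w over its whole span, so delta = (5·w·L^4) / (384·E·I) (SI units).
  A: delta = (5 × 29000 × 5.2^4) / (384 × (2.1 × 10¹¹) × 0.00076) = 0.00173 m = 1.73 mm
  B: delta = (5 × 1000 × 8.3^4) / (384 × (5 × 10¹⁰) × 0.00013) = 0.009507 m = 9.507 mm
9.507 mm > 1.73 mm, so B is larger.
Final answer: B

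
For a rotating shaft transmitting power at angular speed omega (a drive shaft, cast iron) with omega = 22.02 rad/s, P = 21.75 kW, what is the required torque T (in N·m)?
Model: a rotating shaft transmitting power at angular speed omega, so P = T·omega.
Solve for T: T = P / omega.
Convert to SI units:
  P = 21.75 kW = 21750 W
Substitute:
  T = 21750 / 22.02
  T = 987.7 N·m
Final answer: T = 987.7 N·m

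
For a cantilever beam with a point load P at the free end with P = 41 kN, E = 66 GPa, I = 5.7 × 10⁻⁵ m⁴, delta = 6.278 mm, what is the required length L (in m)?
Model: a cantilever beam with a point load P at the free end, so delta = (P·L^3) / (3·E·I).
Solve for L: L = ((3·delta·E·I) / P)^(1/3).
Convert to SI units:
  P = 41 kN = 41000 N
  E = 66 GPa = 6.6 × 10¹⁰ Pa
  delta = 6.278 mm = 0.006278 m
Substitute:
  L = ((3 × 0.006278 × (6.6 × 10¹⁰) × (5.7 × 10⁻⁵)) / 41000)^(1/3)
  L = 1.2 m
Final answer: L = 1.2 m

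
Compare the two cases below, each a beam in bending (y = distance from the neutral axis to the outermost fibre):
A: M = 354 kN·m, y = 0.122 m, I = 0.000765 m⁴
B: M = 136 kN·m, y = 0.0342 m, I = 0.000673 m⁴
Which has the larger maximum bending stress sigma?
Model: a beam in bending (y = distance from the neutral axis to the outermost fibre), so sigma = (M·y) / I (SI units).
  A: sigma = (354000 × 0.122) / 0.000765 = 5.645 × 10⁷ Pa = 56.45 MPa
  B: sigma = (136000 × 0.0342) / 0.000673 = 6.911 × 10⁶ Pa = 6.911 MPa
56.45 MPa > 6.911 MPa, so A is larger.
Final answer: A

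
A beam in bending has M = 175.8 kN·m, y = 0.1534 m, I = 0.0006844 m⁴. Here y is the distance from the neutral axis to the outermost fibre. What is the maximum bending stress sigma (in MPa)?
Model: a beam in bending, so sigma = (M·y) / I.
Convert to SI units:
  M = 175.8 kN·m = 175800 N·m
Substitute:
  sigma = (175800 × 0.1534) / 0.0006844
  sigma = 3.94 × 10⁷ Pa
Convert: sigma = 3.94 × 10⁷ Pa = 39.4 MPa
Final answer: sigma = 39.4 MPa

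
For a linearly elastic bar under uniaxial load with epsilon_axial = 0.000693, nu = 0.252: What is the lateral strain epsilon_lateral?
Model: a linearly elastic bar under uniaxial load, so epsilon_lateral = -nu·epsilon_axial.
Substitute:
  epsilon_lateral = -(0.252 × 0.000693)
  epsilon_lateral = -0.0001746
Final answer: epsilon_lateral = -0.0001746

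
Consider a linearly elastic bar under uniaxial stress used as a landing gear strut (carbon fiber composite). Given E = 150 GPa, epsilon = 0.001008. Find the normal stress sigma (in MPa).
Model: a linearly elastic bar under uniaxial stress, so sigma = E·epsilon.
Convert to SI units:
  E = 150 GPa = 1.5 × 10¹¹ Pa
Substitute:
  sigma = (1.5 × 10¹¹) × 0.001008
  sigma = 1.512 × 10⁸ Pa
Convert: sigma = 1.512 × 10⁸ Pa = 151.2 MPa
Final answer: sigma = 151.2 MPa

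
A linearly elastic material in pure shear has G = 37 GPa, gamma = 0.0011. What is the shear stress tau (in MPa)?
Model: a linearly elastic material in pure shear, so tau = G·gamma.
Convert to SI units:
  G = 37 GPa = 3.7 × 10¹⁰ Pa
Substitute:
  tau = (3.7 × 10¹⁰) × 0.0011
  tau = 4.07 × 10⁷ Pa
Convert: tau = 4.07 × 10⁷ Pa = 40.7 MPa
Final answer: tau = 40.7 MPa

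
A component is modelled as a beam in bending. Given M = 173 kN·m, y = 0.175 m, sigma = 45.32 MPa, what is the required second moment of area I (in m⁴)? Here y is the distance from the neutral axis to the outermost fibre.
Model: a beam in bending, so sigma = (M·y) / I.
Solve for I: I = (M·y) / sigma.
Convert to SI units:
  M = 173 kN·m = 173000 N·m
  sigma = 45.32 MPa = 4.532 × 10⁷ Pa
Substitute:
  I = (173000 × 0.175) / (4.532 × 10⁷)
  I = 0.000668 m⁴
Final answer: I = 0.000668 m⁴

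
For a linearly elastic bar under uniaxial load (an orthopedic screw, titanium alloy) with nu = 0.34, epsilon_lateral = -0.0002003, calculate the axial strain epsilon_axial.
Model: a linearly elastic bar under uniaxial load, so epsilon_lateral = -nu·epsilon_axial.
Solve for epsilon_axial: epsilon_axial = -epsilon_lateral / nu.
Substitute:
  epsilon_axial = -(-0.0002003) / 0.34
  epsilon_axial = 0.0005891
Final answer: epsilon_axial = 0.0005891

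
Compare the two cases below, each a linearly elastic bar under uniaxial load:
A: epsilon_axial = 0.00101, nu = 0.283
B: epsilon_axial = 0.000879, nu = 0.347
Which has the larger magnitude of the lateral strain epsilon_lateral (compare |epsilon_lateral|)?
Model: a linearly elastic bar under uniaxial load, so epsilon_lateral = -nu·epsilon_axial (SI units).
  A: epsilon_lateral = -(0.283 × 0.00101) = -0.0002858
  B: epsilon_lateral = -(0.347 × 0.000879) = -0.000305
|epsilon_lateral|: A = 0.0002858, B = 0.000305, so B is larger in magnitude.
Final answer: B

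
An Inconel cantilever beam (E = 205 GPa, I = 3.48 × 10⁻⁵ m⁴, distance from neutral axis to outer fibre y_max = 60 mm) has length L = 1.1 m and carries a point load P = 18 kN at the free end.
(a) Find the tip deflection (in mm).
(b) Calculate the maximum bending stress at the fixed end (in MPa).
(a) Tip deflection of a cantilever with an end point load: δ = P·L^3 / (3·E·I). Convert P = 18 kN = 18000 N, E = 205 GPa = 2.05 × 10¹¹ Pa.
  δ = (18000 × 1.1^3) / (3 × (2.05 × 10¹¹) × (3.48 × 10⁻⁵)) = 0.001119 m = 1.119 mm
(b) Maximum bending moment at the fixed end: M = P·L = 18000 × 1.1 = 19800 N·m. Convert y_max = 60 mm = 0.06 m.
  σ = M·y_max / I = (19800 × 0.06) / (3.48 × 10⁻⁵) = 3.414 × 10⁷ Pa = 34.14 MPa
Final answer: (a) δ = 1.119 mm, (b) σ = 34.14 MPa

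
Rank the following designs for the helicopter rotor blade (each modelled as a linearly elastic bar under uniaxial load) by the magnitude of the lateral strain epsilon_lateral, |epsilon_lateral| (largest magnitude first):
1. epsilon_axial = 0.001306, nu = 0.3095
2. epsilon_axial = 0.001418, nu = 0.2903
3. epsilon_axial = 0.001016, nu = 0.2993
Model: a linearly elastic bar under uniaxial load, so epsilon_lateral = -nu·epsilon_axial (SI units).
  Case 1: epsilon_lateral = -(0.3095 × 0.001306) = -0.0004042
  Case 2: epsilon_lateral = -(0.2903 × 0.001418) = -0.0004116
  Case 3: epsilon_lateral = -(0.2993 × 0.001016) = -0.0003041
Ordering by |epsilon_lateral|: 0.0004116 (case 2) > 0.0004042 (case 1) > 0.0003041 (case 3)
Final answer: 2, 1, 3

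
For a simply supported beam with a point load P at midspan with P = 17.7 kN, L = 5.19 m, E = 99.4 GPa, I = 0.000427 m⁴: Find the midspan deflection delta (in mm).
Model: a simply supported beam with a point load P at midspan, so delta = (P·L^3) / (48·E·I).
Convert to SI units:
  P = 17.7 kN = 17700 N
  E = 99.4 GPa = 9.94 × 10¹⁰ Pa
Substitute:
  delta = (17700 × 5.19^3) / (48 × (9.94 × 10¹⁰) × 0.000427)
  delta = 0.001215 m
Convert: delta = 0.001215 m = 1.215 mm
Final answer: delta = 1.215 mm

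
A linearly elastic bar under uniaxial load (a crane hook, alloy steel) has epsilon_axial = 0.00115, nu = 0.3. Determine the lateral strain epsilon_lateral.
Model: a linearly elastic bar under uniaxial load, so epsilon_lateral = -nu·epsilon_axial.
Substitute:
  epsilon_lateral = -(0.3 × 0.00115)
  epsilon_lateral = -0.000345
Final answer: epsilon_lateral = -0.000345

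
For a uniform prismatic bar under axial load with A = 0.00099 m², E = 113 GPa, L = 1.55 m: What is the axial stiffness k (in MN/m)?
Model: a uniform prismatic bar under axial load, so k = (A·E) / L.
Convert to SI units:
  E = 113 GPa = 1.13 × 10¹¹ Pa
Substitute:
  k = (0.00099 × (1.13 × 10¹¹)) / 1.55
  k = 7.217 × 10⁷ N/m
Convert: k = 7.217 × 10⁷ N/m = 72.17 MN/m
Final answer: k = 72.17 MN/m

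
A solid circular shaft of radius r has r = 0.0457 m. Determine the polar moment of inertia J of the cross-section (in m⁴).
Model: a solid circular shaft of radius r, so J = (π·r^4) / 2.
Substitute:
  J = (π × 0.0457^4) / 2
  J = 6.851 × 10⁻⁶ m⁴
Final answer: J = 6.851 × 10⁻⁶ m⁴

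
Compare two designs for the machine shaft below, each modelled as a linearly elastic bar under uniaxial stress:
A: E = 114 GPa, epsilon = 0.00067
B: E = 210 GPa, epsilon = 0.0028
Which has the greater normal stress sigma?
Model: a linearly elastic bar under uniaxial stress, so sigma = E·epsilon (SI units).
  A: sigma = (1.14 × 10¹¹) × 0.00067 = 7.638 × 10⁷ Pa = 76.38 MPa
  B: sigma = (2.1 × 10¹¹) × 0.0028 = 5.88 × 10⁸ Pa = 588 MPa
588 MPa > 76.38 MPa, so B is larger.
Final answer: B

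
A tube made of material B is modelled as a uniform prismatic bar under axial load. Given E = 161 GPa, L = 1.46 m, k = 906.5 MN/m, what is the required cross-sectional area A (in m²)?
Model: a uniform prismatic bar under axial load, so k = (A·E) / L.
Solve for A: A = (k·L) / E.
Convert to SI units:
  E = 161 GPa = 1.61 × 10¹¹ Pa
  k = 906.5 MN/m = 9.065 × 10⁸ N/m
Substitute:
  A = ((9.065 × 10⁸) × 1.46) / (1.61 × 10¹¹)
  A = 0.00822 m²
Final answer: A = 0.00822 m²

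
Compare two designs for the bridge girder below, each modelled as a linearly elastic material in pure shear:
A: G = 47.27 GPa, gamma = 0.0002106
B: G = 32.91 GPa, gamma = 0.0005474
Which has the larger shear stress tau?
Model: a linearly elastic material in pure shear, so tau = G·gamma (SI units).
  A: tau = (4.727 × 10¹⁰) × 0.0002106 = 9.955 × 10⁶ Pa = 9.955 MPa
  B: tau = (3.291 × 10¹⁰) × 0.0005474 = 1.801 × 10⁷ Pa = 18.01 MPa
18.01 MPa > 9.955 MPa, so B is larger.
Final answer: B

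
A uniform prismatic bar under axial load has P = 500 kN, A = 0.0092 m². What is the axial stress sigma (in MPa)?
Model: a uniform prismatic bar under axial load, so sigma = P / A.
Convert to SI units:
  P = 500 kN = 500000 N
Substitute:
  sigma = 500000 / 0.0092
  sigma = 5.435 × 10⁷ Pa
Convert: sigma = 5.435 × 10⁷ Pa = 54.35 MPa
Final answer: sigma = 54.35 MPa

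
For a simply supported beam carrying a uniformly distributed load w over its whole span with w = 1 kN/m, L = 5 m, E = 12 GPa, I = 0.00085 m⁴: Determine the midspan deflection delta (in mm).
Model: a simply supported beam carrying a uniformly distributed load w over its whole span, so delta = (5·w·L^4) / (384·E·I).
Convert to SI units:
  w = 1 kN/m = 1000 N/m
  E = 12 GPa = 1.2 × 10¹⁰ Pa
Substitute:
  delta = (5 × 1000 × 5^4) / (384 × (1.2 × 10¹⁰) × 0.00085)
  delta = 0.0007978 m
Convert: delta = 0.0007978 m = 0.7978 mm
Final answer: delta = 0.7978 mm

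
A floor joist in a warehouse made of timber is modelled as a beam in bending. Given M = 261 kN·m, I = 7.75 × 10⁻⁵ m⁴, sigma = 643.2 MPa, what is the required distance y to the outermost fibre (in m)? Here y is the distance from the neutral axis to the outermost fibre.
Model: a beam in bending, so sigma = (M·y) / I.
Solve for y: y = (sigma·I) / M.
Convert to SI units:
  M = 261 kN·m = 261000 N·m
  sigma = 643.2 MPa = 6.432 × 10⁸ Pa
Substitute:
  y = ((6.432 × 10⁸) × (7.75 × 10⁻⁵)) / 261000
  y = 0.191 m
Final answer: y = 0.191 m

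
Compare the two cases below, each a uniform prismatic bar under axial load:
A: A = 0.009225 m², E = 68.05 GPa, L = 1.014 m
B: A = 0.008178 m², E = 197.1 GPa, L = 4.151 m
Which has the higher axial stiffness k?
Model: a uniform prismatic bar under axial load, so k = (A·E) / L (SI units).
  A: k = (0.009225 × (6.805 × 10¹⁰)) / 1.014 = 6.191 × 10⁸ N/m = 619.1 MN/m
  B: k = (0.008178 × (1.971 × 10¹¹)) / 4.151 = 3.883 × 10⁸ N/m = 388.3 MN/m
619.1 MN/m > 388.3 MN/m, so A is larger.
Final answer: A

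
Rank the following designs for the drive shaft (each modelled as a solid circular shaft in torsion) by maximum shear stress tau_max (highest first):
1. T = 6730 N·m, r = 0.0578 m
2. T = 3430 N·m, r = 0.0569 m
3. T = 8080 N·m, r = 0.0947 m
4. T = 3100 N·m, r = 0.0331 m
Model: a solid circular shaft in torsion, so tau_max = (2·T) / (π·r^3) (SI units).
  Case 1: tau_max = (2 × 6730) / (π × 0.0578^3) = 2.219 × 10⁷ Pa = 22.19 MPa
  Case 2: tau_max = (2 × 3430) / (π × 0.0569^3) = 1.185 × 10⁷ Pa = 11.85 MPa
  Case 3: tau_max = (2 × 8080) / (π × 0.0947^3) = 6.057 × 10⁶ Pa = 6.057 MPa
  Case 4: tau_max = (2 × 3100) / (π × 0.0331^3) = 5.442 × 10⁷ Pa = 54.42 MPa
Ordering: 54.42 MPa (case 4) > 22.19 MPa (case 1) > 11.85 MPa (case 2) > 6.057 MPa (case 3)
Final answer: 4, 1, 2, 3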